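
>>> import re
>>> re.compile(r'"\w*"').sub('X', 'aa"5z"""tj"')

'aaXXtj"'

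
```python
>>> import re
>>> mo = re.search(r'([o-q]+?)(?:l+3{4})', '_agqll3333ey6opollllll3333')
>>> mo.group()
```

'qll3333'

Pattern: one or more of a character in [o-q] (lazy) (captured); then one or more of the literal 'l', then exactly 4 of a literal '3' (non-capturing group).
The match spans [3:10] → 'qll3333'.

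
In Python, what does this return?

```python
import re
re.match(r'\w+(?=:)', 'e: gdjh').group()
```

'e'

Because the assertion is zero-width, the text it checks is not consumed and won't appear in the result.
`re.match` only tries the pattern at the start of the string.
The match spans [0:1] → 'e'.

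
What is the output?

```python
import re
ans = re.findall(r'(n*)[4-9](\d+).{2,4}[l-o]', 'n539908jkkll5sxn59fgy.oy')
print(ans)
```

This matches zero or more of a literal 'n' (captured); then a character in [4-9]; then one or more of a digit (captured); then 2 to 4 of any character, then a character in [l-o].
Multiple groups make `findall` return tuples — one 2-tuple for each match.

[('n', '39908'), ('n', '9')]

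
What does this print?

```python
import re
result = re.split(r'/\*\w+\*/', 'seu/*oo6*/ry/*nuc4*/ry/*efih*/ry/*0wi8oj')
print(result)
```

Matches to split on: at [3:10] → '/*oo6*/'; at [12:20] → '/*nuc4*/'; at [22:30] → '/*efih*/'.
The string is cut at each match, leaving 4 pieces.

['seu', 'ry', 'ry', 'ry/*0wi8oj']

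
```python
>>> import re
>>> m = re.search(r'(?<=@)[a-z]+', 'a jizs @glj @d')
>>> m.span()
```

The lookaround is zero-width — it requires the adjacent text to match without consuming it, so the asserted text isn't part of the match.
The match spans [8:11] → 'glj'.

(8, 11)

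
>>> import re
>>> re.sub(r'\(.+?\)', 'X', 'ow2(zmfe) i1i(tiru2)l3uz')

Matches: at [3:9] → '(zmfe)'; at [13:20] → '(tiru2)'.
Every occurrence is swapped for 'X'.

'ow2X i1iXl3uz'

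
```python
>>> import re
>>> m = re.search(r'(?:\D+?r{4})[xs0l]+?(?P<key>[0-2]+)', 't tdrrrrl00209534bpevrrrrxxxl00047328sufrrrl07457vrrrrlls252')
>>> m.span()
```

(0, 13)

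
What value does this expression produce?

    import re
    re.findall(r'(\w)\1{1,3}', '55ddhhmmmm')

`\1` has to match the exact text group 1 already captured.
Because there's exactly one group, `findall` drops the full match and keeps group 1 from each hit.

['5', 'd', 'h', 'm']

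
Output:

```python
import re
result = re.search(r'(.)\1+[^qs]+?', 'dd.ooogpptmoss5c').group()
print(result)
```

dd.

`\1` is not a pattern — it's the concrete string captured by group 1, re-applied verbatim.
The match spans [0:3] → 'dd.'.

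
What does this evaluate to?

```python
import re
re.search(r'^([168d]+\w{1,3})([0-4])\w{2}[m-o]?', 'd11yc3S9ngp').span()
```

(0, 9)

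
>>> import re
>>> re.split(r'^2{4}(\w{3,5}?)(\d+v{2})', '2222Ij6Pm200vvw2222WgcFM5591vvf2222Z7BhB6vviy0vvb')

This matches anchored at the start of the string; then exactly 4 of a literal '2'; then 3 to 5 of a word character (lazy) (captured); then one or more of a digit, then exactly 2 of the literal 'v' (captured).
With a capturing group present, the delimiter's captured portion is kept in the result list.

['', 'Ij6Pm', '200vv', 'w2222WgcFM5591vvf2222Z7BhB6vviy0vvb']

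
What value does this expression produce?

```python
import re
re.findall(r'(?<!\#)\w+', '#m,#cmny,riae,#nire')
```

`(?!…)`/`(?<!…)` only lets a position through if the neighbouring text does NOT match; no characters are consumed.
`findall` yields the raw match text (3 of them) because the pattern has no groups.

['mny', 'riae', 'ire']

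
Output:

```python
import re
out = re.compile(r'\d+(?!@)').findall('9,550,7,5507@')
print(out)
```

['9', '550', '7', '550']

The negative lookahead/lookbehind blocks any match where the forbidden context is present.
Walking the string: at [0:1] → '9'; at [2:5] → '550'; at [6:7] → '7'; at [8:11] → '550'.
Since nothing is captured, `findall` lists the 4 matched substrings directly.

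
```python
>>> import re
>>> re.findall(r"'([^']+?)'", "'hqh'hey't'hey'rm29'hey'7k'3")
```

['hqh', 't', 'rm29', '7k']

Walking the string: at [0:5] match "'hqh'", group 1 = 'hqh'; at [8:11] match "'t'", group 1 = 't'; at [14:20] match "'rm29'", group 1 = 'rm29'; at [23:27] match "'7k'", group 1 = '7k'.
`findall` collects group 1 from each match (4 total).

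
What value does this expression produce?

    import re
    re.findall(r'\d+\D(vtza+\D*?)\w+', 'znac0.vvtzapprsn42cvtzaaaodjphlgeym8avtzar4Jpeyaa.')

['vtzaaa']

Lazy quantifiers expand one character at a time until the remainder of the pattern can match.
With a single group, `findall` returns only what that group captured — 1 item.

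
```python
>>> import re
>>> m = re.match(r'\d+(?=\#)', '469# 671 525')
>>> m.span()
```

The `(?=…)`/`(?<=…)` assertion just peeks at neighbouring text; it doesn't advance the match position.
`re.match` only tries the pattern at the start of the string.
The match spans [0:3] → '469'.

(0, 3)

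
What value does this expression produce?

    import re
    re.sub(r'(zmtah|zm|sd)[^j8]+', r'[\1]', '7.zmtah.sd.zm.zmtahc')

Branches in `(...|...)` are attempted left-to-right; the first branch that allows the whole pattern to succeed is taken.
Matches: at [2:20] → 'zmtah.sd.zm.zmtahc'.
The replacement refers to a captured group, so each match is rewritten using its own captured text.

'7.[zmtah]'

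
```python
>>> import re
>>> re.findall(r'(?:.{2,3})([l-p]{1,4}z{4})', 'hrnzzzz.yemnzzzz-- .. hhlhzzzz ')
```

Pattern: 2 to 3 of any character (non-capturing group); then 1 to 4 of a character in [l-p], then exactly 4 of the literal 'z' (captured).
Matches: at [0:7] match 'hrnzzzz', group 1 = 'nzzzz'; at [7:16] match '.yemnzzzz', group 1 = 'mnzzzz'.
`findall` collects group 1 from each match (2 total).

['nzzzz', 'mnzzzz']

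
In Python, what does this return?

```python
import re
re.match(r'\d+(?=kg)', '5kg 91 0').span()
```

(0, 1)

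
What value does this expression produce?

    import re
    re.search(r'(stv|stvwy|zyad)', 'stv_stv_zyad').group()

'stv'

The match spans [0:3] → 'stv'.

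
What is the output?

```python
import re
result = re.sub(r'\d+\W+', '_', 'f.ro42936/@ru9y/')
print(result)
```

f.ro_ru9y/

The pattern matches one or more of a digit; then one or more of a non-word character.
Every occurrence is swapped for '_'.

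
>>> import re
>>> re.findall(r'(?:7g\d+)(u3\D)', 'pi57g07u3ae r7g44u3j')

This matches the literal '7g', then one or more of a digit (non-capturing group); then the literal 'u3', then a non-digit (captured).
Walking the string: at [3:10] match '7g07u3a', group 1 = 'u3a'; at [13:20] match '7g44u3j', group 1 = 'u3j'.
With a single group, `findall` returns only what that group captured — 2 items.

['u3a', 'u3j']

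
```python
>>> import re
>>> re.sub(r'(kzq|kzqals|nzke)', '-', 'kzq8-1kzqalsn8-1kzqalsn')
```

The regex engine tests alternatives in the order written; an earlier branch that matches wins even if a later one would match more.
Matches: at [0:3] → 'kzq'; at [6:9] → 'kzq'; at [16:19] → 'kzq'.
Each match is replaced by '-'.

'-8-1-alsn8-1-alsn'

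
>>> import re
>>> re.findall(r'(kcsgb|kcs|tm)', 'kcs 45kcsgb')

['kcs', 'kcsgb']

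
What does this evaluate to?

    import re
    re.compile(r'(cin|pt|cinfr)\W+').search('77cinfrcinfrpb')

`re.search` tries every starting position until one works.
Here no position works, so the call returns None.

None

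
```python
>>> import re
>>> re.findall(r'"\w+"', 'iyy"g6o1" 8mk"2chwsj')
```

['"g6o1"']

Since nothing is captured, `findall` lists the 1 matched substring directly.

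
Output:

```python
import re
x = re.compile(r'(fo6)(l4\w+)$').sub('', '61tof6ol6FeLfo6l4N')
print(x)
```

61tof6ol6FeL

This matches the literal 'f', then the literal 'o6' (captured); then the literal 'l4', then one or more of a word character (captured); then anchored at the end.
Matches: at [12:18] → 'fo6l4N'.
`sub` substitutes '' at each match site.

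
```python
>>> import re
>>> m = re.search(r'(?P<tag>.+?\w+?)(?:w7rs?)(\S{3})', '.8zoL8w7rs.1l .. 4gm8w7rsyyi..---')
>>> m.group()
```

'.8zoL8w7rs.1l'

Pattern: one or more of any character (lazy), then one or more of a word character (lazy) (captured as 'tag'); then the literal 'w7r', then optionally the literal 's' (non-capturing group); then exactly 3 of a non-whitespace character (captured).
With the lazy modifier that quantifier settles for the fewest repetitions that let the rest of the pattern succeed (the atoms after it are unaffected and can still be greedy).
`re.search` tries every starting position until one works.
The match spans [0:13] → '.8zoL8w7rs.1l'.
Captured: group 1 = '.8zoL8', group 2 = '.1l'.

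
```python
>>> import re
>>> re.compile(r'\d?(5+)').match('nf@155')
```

None

`match` is anchored at position 0; if the pattern doesn't fit there, it returns None.
Here position 0 doesn't satisfy it, so the call returns None.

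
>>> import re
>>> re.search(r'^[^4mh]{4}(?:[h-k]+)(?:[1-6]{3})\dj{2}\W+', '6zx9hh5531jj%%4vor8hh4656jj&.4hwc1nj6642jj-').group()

'6zx9hh5531jj%%'

The pattern matches anchored at the start of the string; then exactly 4 of any character except [4mh]; then one or more of a character in [h-k] (non-capturing group); then exactly 3 of a character in [1-6] (non-capturing group); then a digit, then exactly 2 of a literal 'j', then one or more of a non-word character.
`search` walks the string left to right and returns the first match it finds.
The match spans [0:14] → '6zx9hh5531jj%%'.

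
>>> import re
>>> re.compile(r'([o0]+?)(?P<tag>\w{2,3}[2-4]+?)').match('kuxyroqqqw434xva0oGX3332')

None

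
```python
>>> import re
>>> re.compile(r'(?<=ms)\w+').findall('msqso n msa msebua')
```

['qso', 'a', 'ebua']

Lookahead/lookbehind check context without consuming it, so the matched span excludes the asserted characters.
Walking the string: at [2:5] → 'qso'; at [10:11] → 'a'; at [14:18] → 'ebua'.
No capturing groups, so `findall` returns the 3 full match strings.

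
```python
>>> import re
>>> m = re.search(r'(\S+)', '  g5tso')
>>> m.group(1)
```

This matches one or more of a non-whitespace character (captured).
`search` walks the string left to right and returns the first match it finds.
The match spans [2:7] → 'g5tso'.
Captured: group 1 = 'g5tso'.

'g5tso'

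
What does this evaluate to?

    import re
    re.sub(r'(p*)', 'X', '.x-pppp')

'X.XxX-XX'

This matches zero or more of a literal 'p' (captured).
Matches: at [0:0] → ''; at [1:1] → ''; at [2:2] → ''; at [3:7] → 'pppp'; at [7:7] → ''.
Each match is replaced by 'X'.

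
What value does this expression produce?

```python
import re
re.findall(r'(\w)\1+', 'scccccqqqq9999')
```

`\1` is not a pattern — it's the concrete string captured by group 1, re-applied verbatim.
With a single group, `findall` returns only what that group captured — 3 items.

['c', 'q', '9']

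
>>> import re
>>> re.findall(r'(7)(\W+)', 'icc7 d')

[('7', ' ')]

Multiple groups make `findall` return tuples — one 2-tuple for the one match.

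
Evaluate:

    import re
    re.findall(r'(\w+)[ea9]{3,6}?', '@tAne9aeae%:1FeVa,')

Pattern: one or more of a word character (captured); then 3 to 6 of one of [ea9] (lazy).
Walking the string: at [1:10] match 'tAne9aeae', group 1 = 'tAne9a'.
Because there's exactly one group, `findall` drops the full match and keeps group 1 from the one hit.

['tAne9a']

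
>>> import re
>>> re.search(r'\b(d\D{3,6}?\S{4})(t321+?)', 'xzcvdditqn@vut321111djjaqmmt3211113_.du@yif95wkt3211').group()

'du@yif95wkt321'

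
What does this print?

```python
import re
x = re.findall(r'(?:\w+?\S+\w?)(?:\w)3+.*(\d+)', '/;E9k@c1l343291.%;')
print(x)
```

The pattern matches one or more of a word character (lazy), then one or more of a non-whitespace character, then optionally a word character (non-capturing group); then a word character (non-capturing group); then one or more of a literal '3', then zero or more of any character; then one or more of a digit (captured).
Walking the string: at [2:15] match 'E9k@c1l343291', group 1 = '1'.
Because there's exactly one group, `findall` drops the full match and keeps group 1 from the one hit.

['1']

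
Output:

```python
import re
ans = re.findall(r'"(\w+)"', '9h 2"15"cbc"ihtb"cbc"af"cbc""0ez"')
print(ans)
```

['15', 'ihtb', 'af', '0ez']

Walking the string: at [4:8] match '"15"', group 1 = '15'; at [11:17] match '"ihtb"', group 1 = 'ihtb'; at [20:24] match '"af"', group 1 = 'af'; at [28:33] match '"0ez"', group 1 = '0ez'.
One capturing group, so `findall` returns just the captured substring from each match — 4 in all.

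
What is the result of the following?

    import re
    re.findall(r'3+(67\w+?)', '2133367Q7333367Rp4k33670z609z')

Pattern: one or more of a literal '3'; then the literal '67', then one or more of a word character (lazy) (captured).
The `?` after the quantifier makes it lazy — it takes as little as possible before letting the rest of the pattern try.
Scanning left to right: at [2:8] match '33367Q', group 1 = '67Q'; at [9:16] match '333367R', group 1 = '67R'; at [19:24] match '33670', group 1 = '670'.
`findall` collects group 1 from each match (3 total).

['67Q', '67R', '670']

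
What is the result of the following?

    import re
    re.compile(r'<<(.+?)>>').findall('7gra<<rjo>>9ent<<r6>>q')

Lazy quantifiers expand one character at a time until the remainder of the pattern can match.
Scanning left to right: at [4:11] match '<<rjo>>', group 1 = 'rjo'; at [15:21] match '<<r6>>', group 1 = 'r6'.
Because there's exactly one group, `findall` drops the full match and keeps group 1 from each hit.

['rjo', 'r6']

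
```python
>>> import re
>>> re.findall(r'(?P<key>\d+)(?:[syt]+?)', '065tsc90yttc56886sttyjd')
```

['065', '90', '56886']

The pattern matches one or more of a digit (captured as 'key'); then one or more of one of [syt] (lazy) (non-capturing group).
Scanning left to right: at [0:4] match '065t', group 1 = '065'; at [6:9] match '90y', group 1 = '90'; at [12:18] match '56886s', group 1 = '56886'.
Because there's exactly one group, `findall` drops the full match and keeps group 1 from each hit.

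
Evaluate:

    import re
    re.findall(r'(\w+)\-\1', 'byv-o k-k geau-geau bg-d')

['k', 'geau']

`\1` is not a pattern — it's the concrete string captured by group 1, re-applied verbatim.
Because there's exactly one group, `findall` drops the full match and keeps group 1 from each hit.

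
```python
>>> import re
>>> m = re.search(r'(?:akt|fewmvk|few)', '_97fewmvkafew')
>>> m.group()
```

Alternation tries branches left to right and keeps the first one that lets the overall match succeed at that position.
Unlike `match`, `search` isn't anchored — it looks for the pattern anywhere in the string.
The match spans [3:9] → 'fewmvk'.

'fewmvk'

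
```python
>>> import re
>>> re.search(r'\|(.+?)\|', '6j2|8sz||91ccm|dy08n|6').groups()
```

('8sz',)

The match spans [3:8] → '|8sz|'.
Captured: group 1 = '8sz'.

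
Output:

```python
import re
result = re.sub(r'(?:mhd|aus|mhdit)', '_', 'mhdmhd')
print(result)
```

Matches: at [0:3] → 'mhd'; at [3:6] → 'mhd'.
`sub` substitutes '_' at each match site.

__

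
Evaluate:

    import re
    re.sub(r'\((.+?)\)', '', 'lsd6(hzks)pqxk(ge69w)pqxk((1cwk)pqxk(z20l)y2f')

Matches: at [4:10] → '(hzks)'; at [14:21] → '(ge69w)'; at [25:32] → '((1cwk)'; at [36:42] → '(z20l)'.
`sub` substitutes '' at each match site.

'lsd6pqxkpqxkpqxky2f'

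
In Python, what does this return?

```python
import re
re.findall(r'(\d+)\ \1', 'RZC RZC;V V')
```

Because there's exactly one group, `findall` drops the full match and keeps group 1 from each hit.
Nothing in the string satisfies the pattern, so the list is empty.

[]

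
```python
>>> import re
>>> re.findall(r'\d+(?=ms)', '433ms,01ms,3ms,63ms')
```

The positive lookaround only admits positions where the adjacent text matches; those characters stay outside the span.
Matches: at [0:3] → '433'; at [6:8] → '01'; at [11:12] → '3'; at [15:17] → '63'.
No capturing groups, so `findall` returns the 4 full match strings.

['433', '01', '3', '63']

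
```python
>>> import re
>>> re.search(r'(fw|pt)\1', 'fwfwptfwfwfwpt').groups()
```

The match spans [0:4] → 'fwfw'.
Captured: group 1 = 'fw'.

('fw',)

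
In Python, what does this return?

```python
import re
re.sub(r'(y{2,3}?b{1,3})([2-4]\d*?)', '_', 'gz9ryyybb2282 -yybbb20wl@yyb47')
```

'gz9r_282 -_0wl@_7'

Pattern: 2 to 3 of a literal 'y' (lazy), then 1 to 3 of a literal 'b' (captured); then a character in [2-4], then zero or more of a digit (lazy) (captured).
Lazy quantifiers expand one character at a time until the remainder of the pattern can match.
Matches: at [4:10] → 'yyybb2'; at [15:21] → 'yybbb2'; at [25:29] → 'yyb4'.
`sub` substitutes '_' at each match site.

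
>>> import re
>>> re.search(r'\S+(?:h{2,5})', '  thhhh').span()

The match spans [2:7] → 'thhhh'.

(2, 7)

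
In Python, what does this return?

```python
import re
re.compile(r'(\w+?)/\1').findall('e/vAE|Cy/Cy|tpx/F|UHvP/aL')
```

`\1` has to match the exact text group 1 already captured.
`findall` collects group 1 from the one match (1 total).

['Cy']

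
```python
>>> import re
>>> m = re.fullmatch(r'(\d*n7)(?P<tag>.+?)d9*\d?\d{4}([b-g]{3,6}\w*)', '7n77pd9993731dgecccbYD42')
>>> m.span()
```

(0, 24)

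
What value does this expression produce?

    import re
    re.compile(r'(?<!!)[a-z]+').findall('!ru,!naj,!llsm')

`(?!…)`/`(?<!…)` only lets a position through if the neighbouring text does NOT match; no characters are consumed.
Matches: at [2:3] → 'u'; at [6:8] → 'aj'; at [11:14] → 'lsm'.
Since nothing is captured, `findall` lists the 3 matched substrings directly.

['u', 'aj', 'lsm']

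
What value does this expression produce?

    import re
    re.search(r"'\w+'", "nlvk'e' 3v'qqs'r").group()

Unlike `match`, `search` isn't anchored — it looks for the pattern anywhere in the string.
The match spans [4:7] → "'e'".

"'e'"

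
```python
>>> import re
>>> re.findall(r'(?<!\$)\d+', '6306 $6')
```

`(?!…)`/`(?<!…)` only lets a position through if the neighbouring text does NOT match; no characters are consumed.
Since nothing is captured, `findall` lists the 1 matched substring directly.

['6306']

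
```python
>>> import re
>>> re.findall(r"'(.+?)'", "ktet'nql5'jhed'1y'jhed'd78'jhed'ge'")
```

One capturing group, so `findall` returns just the captured substring from each match — 4 in all.

['nql5', '1y', 'd78', 'ge']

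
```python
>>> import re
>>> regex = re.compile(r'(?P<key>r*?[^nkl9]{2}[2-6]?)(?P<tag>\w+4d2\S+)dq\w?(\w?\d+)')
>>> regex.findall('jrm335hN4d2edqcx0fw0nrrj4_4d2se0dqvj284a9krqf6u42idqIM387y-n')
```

[('jr', 'm335hN4d2edqcx0fw0nrrj4_4d2se0dqvj284a9krqf6u42i', 'M387')]

`findall` packs the 3 group values into a tuple for every match.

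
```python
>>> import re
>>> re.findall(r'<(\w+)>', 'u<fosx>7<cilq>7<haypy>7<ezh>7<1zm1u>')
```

Scanning left to right: at [1:7] match '<fosx>', group 1 = 'fosx'; at [8:14] match '<cilq>', group 1 = 'cilq'; at [15:22] match '<haypy>', group 1 = 'haypy'; at [23:28] match '<ezh>', group 1 = 'ezh'; at [29:36] match '<1zm1u>', group 1 = '1zm1u'.
One capturing group, so `findall` returns just the captured substring from each match — 5 in all.

['fosx', 'cilq', 'haypy', 'ezh', '1zm1u']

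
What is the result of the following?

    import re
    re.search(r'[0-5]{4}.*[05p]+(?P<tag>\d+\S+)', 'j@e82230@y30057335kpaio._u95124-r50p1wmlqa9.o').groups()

The pattern matches exactly 4 of a character in [0-5], then zero or more of any character, then one or more of one of [05p]; then one or more of a digit, then one or more of a non-whitespace character (captured as 'tag').
`re.search` scans for the first position where the pattern succeeds.
The match spans [4:45] → '2230@y30057335kpaio._u95124-r50p1wmlqa9.o'.
Captured: group 1 = '1wmlqa9.o'.

('1wmlqa9.o',)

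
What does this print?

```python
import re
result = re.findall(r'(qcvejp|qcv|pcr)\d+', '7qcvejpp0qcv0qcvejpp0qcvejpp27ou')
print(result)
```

`findall` collects group 1 from the one match (1 total).

['qcv']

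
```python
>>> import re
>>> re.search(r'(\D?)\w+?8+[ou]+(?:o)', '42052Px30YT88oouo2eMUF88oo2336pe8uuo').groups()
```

('',)

The pattern matches optionally a non-digit (captured); then one or more of a word character (lazy); then one or more of a literal '8'; then one or more of one of [ou]; then a literal 'o' (non-capturing group).
A non-greedy quantifier consumes as few characters as it can — just enough that the remainder of the pattern still matches from where it stops; whatever follows it matches normally.
`search` walks the string left to right and returns the first match it finds.
The match spans [0:17] → '42052Px30YT88oouo'.
Captured: group 1 = ''.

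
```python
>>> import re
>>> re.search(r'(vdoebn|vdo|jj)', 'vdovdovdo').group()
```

Unlike `match`, `search` isn't anchored — it looks for the pattern anywhere in the string.
The match spans [0:3] → 'vdo'.
Captured: group 1 = 'vdo'.

'vdo'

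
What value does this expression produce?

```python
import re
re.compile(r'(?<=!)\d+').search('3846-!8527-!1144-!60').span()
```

(6, 10)

Because the assertion is zero-width, the text it checks is not consumed and won't appear in the result.
Unlike `match`, `search` isn't anchored — it looks for the pattern anywhere in the string.
The match spans [6:10] → '8527'.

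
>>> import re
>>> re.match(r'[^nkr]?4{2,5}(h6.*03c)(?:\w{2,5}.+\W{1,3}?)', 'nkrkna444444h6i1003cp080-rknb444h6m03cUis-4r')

None

`match` is anchored at position 0; if the pattern doesn't fit there, it returns None.
Here the string doesn't start with a match, so the call returns None.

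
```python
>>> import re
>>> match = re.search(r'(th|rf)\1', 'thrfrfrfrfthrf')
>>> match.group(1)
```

'rf'

The match spans [2:6] → 'rfrf'.
Captured: group 1 = 'rf'.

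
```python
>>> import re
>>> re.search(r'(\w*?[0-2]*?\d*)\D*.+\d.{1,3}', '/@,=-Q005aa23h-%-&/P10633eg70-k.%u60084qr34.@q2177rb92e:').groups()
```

('',)

The match spans [0:56] → '/@,=-Q005aa23h-%-&/P10633eg70-k.%u60084qr34.@q2177rb92e:'.
Captured: group 1 = ''.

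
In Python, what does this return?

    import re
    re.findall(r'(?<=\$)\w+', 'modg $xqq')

The positive lookaround only admits positions where the adjacent text matches; those characters stay outside the span.
`findall` yields the raw match text (1 of them) because the pattern has no groups.

['xqq']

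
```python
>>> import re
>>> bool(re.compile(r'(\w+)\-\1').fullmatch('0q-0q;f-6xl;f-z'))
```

False

`re.fullmatch` is like wrapping the pattern in `^…$` (in single-line mode).
Here the pattern can't cover the whole string, so the call returns None, and `bool(None)` is False.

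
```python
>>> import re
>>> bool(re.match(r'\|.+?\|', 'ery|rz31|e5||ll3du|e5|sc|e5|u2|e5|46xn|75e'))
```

False

`re.match` only tries the pattern at the start of the string.
Here the pattern fails at index 0, so the call returns None, and `bool(None)` is False.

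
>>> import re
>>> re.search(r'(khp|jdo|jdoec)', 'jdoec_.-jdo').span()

(0, 3)

`|` is ordered: at each position the engine commits to the first alternative that works.
The match spans [0:3] → 'jdo'.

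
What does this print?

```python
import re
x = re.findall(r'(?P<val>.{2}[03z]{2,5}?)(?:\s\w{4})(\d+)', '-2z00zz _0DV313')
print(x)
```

The pattern matches exactly 2 of any character, then 2 to 5 of one of [03z] (lazy) (captured as 'val'); then whitespace, then exactly 4 of a word character (non-capturing group); then one or more of a digit (captured).
Walking the string: at [0:15] match '-2z00zz _0DV313', groups = ('-2z00zz', '313').
With 2 capturing groups, `findall` returns a 2-tuple per match.

[('-2z00zz', '313')]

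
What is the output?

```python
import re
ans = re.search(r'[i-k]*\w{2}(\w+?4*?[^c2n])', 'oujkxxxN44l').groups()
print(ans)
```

('jk',)

This matches zero or more of a character in [i-k], then exactly 2 of a word character; then one or more of a word character (lazy), then zero or more of a literal '4' (lazy), then any character except [c2n] (captured).
A non-greedy quantifier consumes as few characters as it can — just enough that the remainder of the pattern still matches from where it stops; whatever follows it matches normally.
Unlike `match`, `search` isn't anchored — it looks for the pattern anywhere in the string.
The match spans [0:4] → 'oujk'.
Captured: group 1 = 'jk'.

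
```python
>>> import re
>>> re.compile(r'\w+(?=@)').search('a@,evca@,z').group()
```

'a'

Lookahead/lookbehind check context without consuming it, so the matched span excludes the asserted characters.
`re.search` scans for the first position where the pattern succeeds.
The match spans [0:1] → 'a'.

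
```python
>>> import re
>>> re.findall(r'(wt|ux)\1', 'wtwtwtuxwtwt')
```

['wt', 'wt']

`\1` is not a pattern — it's the concrete string captured by group 1, re-applied verbatim.
With a single group, `findall` returns only what that group captured — 2 items.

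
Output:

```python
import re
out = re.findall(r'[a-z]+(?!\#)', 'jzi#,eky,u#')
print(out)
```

['jz', 'eky']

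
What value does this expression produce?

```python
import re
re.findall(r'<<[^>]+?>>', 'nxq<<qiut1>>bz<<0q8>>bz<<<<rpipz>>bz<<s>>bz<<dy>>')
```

With no groups in the pattern, `findall` gives back each whole match — 5 here.

['<<qiut1>>', '<<0q8>>', '<<<<rpipz>>', '<<s>>', '<<dy>>']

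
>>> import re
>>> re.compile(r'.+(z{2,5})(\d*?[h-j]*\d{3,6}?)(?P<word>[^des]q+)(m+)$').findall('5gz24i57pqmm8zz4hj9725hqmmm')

The pattern matches one or more of any character; then 2 to 5 of a literal 'z' (captured); then zero or more of a digit (lazy), then zero or more of a character in [h-j], then 3 to 6 of a digit (lazy) (captured); then any character except [des], then one or more of a literal 'q' (captured as 'word'); then one or more of a literal 'm' (captured); then anchored at the end.
Scanning left to right: at [0:27] match '5gz24i57pqmm8zz4hj9725hqmmm', groups = ('zz', '4hj9725', 'hq', 'mmm').
With 4 capturing groups, `findall` returns a 4-tuple per match.

[('zz', '4hj9725', 'hq', 'mmm')]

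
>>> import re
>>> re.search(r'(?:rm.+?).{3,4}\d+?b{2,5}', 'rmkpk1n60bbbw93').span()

(0, 12)

The pattern matches the literal 'rm', then one or more of any character (lazy) (non-capturing group); then 3 to 4 of any character, then one or more of a digit (lazy), then 2 to 5 of a literal 'b'.
Unlike `match`, `search` isn't anchored — it looks for the pattern anywhere in the string.
The match spans [0:12] → 'rmkpk1n60bbb'.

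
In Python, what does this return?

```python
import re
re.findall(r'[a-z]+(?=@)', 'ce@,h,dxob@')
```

The `(?=…)`/`(?<=…)` assertion just peeks at neighbouring text; it doesn't advance the match position.
Scanning left to right: at [0:2] → 'ce'; at [6:10] → 'dxob'.
No capturing groups, so `findall` returns the 2 full match strings.

['ce', 'dxob']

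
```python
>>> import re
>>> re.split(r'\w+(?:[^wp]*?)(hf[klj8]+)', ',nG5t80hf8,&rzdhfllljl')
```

[',', 'hfllljl', '']

The pattern matches one or more of a word character; then zero or more of any character except [wp] (lazy) (non-capturing group); then the literal 'hf', then one or more of one of [klj8] (captured).
The group in the pattern means `split` returns the separators' captures alongside the pieces.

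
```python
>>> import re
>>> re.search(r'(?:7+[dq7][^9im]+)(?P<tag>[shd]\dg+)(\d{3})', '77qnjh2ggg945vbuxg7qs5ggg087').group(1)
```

'h2ggg'

The match spans [0:13] → '77qnjh2ggg945'.
Captured: group 1 = 'h2ggg', group 2 = '945'.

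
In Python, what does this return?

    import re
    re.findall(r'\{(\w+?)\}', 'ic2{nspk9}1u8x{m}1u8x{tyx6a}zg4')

['nspk9', 'm', 'tyx6a']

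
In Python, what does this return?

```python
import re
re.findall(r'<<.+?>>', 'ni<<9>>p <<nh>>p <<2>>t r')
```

['<<9>>', '<<nh>>', '<<2>>']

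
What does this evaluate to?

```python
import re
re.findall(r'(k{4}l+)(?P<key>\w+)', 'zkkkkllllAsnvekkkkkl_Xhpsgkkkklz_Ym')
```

[('kkkkllll', 'Asnvekkkkkl_Xhpsgkkkklz_Ym')]

This matches exactly 4 of the literal 'k', then one or more of the literal 'l' (captured); then one or more of a word character (captured as 'key').
Scanning left to right: at [1:35] match 'kkkkllllAsnvekkkkkl_Xhpsgkkkklz_Ym', groups = ('kkkkllll', 'Asnvekkkkkl_Xhpsgkkkklz_Ym').
`findall` packs the 2 group values into a tuple for every match.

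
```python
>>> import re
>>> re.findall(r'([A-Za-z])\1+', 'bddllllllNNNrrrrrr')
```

['d', 'l', 'N', 'r']

`\1` has to match the exact text group 1 already captured.
Matches: at [1:3] match 'dd', group 1 = 'd'; at [3:9] match 'llllll', group 1 = 'l'; at [9:12] match 'NNN', group 1 = 'N'; at [12:18] match 'rrrrrr', group 1 = 'r'.
With a single group, `findall` returns only what that group captured — 4 items.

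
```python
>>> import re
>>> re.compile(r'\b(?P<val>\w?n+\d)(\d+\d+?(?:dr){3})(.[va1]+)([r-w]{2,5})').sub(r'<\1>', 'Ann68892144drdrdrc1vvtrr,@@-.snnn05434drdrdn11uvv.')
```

'<Ann6>,@@-.snnn05434drdrdn11uvv.'

The pattern matches a word boundary (`\b`, zero-width); then optionally a word character, then one or more of the literal 'n', then a digit (captured as 'val'); then one or more of a digit, then one or more of a digit (lazy), then the literal 'dr' repeated 3 times (captured); then any character, then one or more of one of [va1] (captured); then 2 to 5 of a character in [r-w] (captured).
Matches: at [0:24] → 'Ann68892144drdrdrc1vvtrr'.
Each match is replaced using the text its own group 1 captured.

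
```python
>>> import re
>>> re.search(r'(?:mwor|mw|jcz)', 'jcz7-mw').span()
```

(0, 3)

`re.search` scans for the first position where the pattern succeeds.
The match spans [0:3] → 'jcz'.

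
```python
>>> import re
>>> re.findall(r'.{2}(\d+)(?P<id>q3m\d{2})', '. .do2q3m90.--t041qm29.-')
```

[('2', 'q3m90')]

Pattern: exactly 2 of any character; then one or more of a digit (captured); then the literal 'q3m', then exactly 2 of a digit (captured as 'id').
2 groups means the one result is a tuple of 2 captured strings — 1 here.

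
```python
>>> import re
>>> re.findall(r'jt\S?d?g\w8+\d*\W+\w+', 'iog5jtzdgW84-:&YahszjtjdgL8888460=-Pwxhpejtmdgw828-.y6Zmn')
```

['jtzdgW84-:&YahszjtjdgL8888460', 'jtmdgw828-.y6Zmn']

Pattern: the literal 'jt', then optionally a non-whitespace character, then optionally a literal 'd'; then the literal 'g', then a word character, then one or more of a literal '8'; then zero or more of a digit; then one or more of a non-word character; then one or more of a word character.
Walking the string: at [4:33] → 'jtzdgW84-:&YahszjtjdgL8888460'; at [41:57] → 'jtmdgw828-.y6Zmn'.
No capturing groups, so `findall` returns the 2 full match strings.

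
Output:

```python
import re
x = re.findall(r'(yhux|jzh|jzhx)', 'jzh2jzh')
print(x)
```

['jzh', 'jzh']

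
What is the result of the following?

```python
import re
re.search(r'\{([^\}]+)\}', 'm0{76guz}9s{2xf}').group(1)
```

'76guz'

Unlike `match`, `search` isn't anchored — it looks for the pattern anywhere in the string.
The match spans [2:9] → '{76guz}'.
Captured: group 1 = '76guz'.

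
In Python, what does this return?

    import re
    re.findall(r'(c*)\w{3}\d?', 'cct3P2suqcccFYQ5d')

Pattern: zero or more of a literal 'c' (captured); then exactly 3 of a word character, then optionally a digit.
Scanning left to right: at [0:6] match 'cct3P2', group 1 = 'cc'; at [6:9] match 'suq', group 1 = ''; at [9:16] match 'cccFYQ5', group 1 = 'ccc'.
Because there's exactly one group, `findall` drops the full match and keeps group 1 from each hit.

['cc', '', 'ccc']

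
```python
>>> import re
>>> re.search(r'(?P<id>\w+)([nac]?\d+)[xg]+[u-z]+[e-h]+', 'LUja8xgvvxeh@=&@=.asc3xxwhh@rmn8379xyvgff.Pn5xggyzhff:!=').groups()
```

Pattern: one or more of a word character (captured as 'id'); then optionally one of [nac], then one or more of a digit (captured); then one or more of one of [xg]; then one or more of a character in [u-z], then one or more of a character in [e-h].
`re.search` tries every starting position until one works.
The match spans [0:12] → 'LUja8xgvvxeh'.
Captured: group 1 = 'LUja', group 2 = '8'.

('LUja', '8')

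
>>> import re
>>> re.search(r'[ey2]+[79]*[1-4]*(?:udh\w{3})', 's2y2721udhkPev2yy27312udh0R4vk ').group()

'2y2721udhkPe'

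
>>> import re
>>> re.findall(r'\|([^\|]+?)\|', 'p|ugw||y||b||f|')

['ugw', 'y', 'b', 'f']

One capturing group, so `findall` returns just the captured substring from each match — 4 in all.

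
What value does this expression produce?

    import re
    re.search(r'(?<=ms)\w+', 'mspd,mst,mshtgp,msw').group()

The positive lookaround only admits positions where the adjacent text matches; those characters stay outside the span.
The match spans [2:4] → 'pd'.

'pd'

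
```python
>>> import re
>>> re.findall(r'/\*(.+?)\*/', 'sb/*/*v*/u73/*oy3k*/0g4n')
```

['/*v', 'oy3k']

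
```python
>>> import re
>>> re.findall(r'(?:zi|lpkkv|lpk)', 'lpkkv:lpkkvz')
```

The regex engine tests alternatives in the order written; an earlier branch that matches wins even if a later one would match more.
`findall` yields the raw match text (2 of them) because the pattern has no groups.

['lpkkv', 'lpkkv']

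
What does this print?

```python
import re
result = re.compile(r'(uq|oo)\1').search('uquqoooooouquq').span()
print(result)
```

(0, 4)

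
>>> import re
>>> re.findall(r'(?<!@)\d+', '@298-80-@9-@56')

`(?!…)`/`(?<!…)` only lets a position through if the neighbouring text does NOT match; no characters are consumed.
With no groups in the pattern, `findall` gives back each whole match — 3 here.

['98', '80', '6']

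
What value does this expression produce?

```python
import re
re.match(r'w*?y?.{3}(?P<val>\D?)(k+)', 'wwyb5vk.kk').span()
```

(0, 7)

This matches zero or more of the literal 'w' (lazy), then optionally the literal 'y', then exactly 3 of any character; then optionally a non-digit (captured as 'val'); then one or more of a literal 'k' (captured).
`re.match` won't scan ahead — the pattern has to work from the very first character.
The match spans [0:7] → 'wwyb5vk'.
Captured: group 1 = '', group 2 = 'k'.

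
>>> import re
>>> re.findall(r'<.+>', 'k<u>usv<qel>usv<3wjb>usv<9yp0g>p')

Scanning left to right: at [1:31] → '<u>usv<qel>usv<3wjb>usv<9yp0g>'.
`findall` yields the raw match text (1 of them) because the pattern has no groups.

['<u>usv<qel>usv<3wjb>usv<9yp0g>']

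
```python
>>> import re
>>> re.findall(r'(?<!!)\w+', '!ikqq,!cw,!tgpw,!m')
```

The negative lookaround is zero-width — it rules out positions where the adjacent text would match, without consuming anything.
Matches: at [2:5] → 'kqq'; at [8:9] → 'w'; at [12:15] → 'gpw'.
No capturing groups, so `findall` returns the 3 full match strings.

['kqq', 'w', 'gpw']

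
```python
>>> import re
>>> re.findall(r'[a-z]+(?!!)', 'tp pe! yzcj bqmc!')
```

['tp', 'p', 'yzcj', 'bqm']

The negative lookahead/lookbehind blocks any match where the forbidden context is present.
`findall` yields the raw match text (4 of them) because the pattern has no groups.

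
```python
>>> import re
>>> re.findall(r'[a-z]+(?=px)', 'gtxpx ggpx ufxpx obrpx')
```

Because the assertion is zero-width, the text it checks is not consumed and won't appear in the result.
No capturing groups, so `findall` returns the 4 full match strings.

['gtx', 'gg', 'ufx', 'obr']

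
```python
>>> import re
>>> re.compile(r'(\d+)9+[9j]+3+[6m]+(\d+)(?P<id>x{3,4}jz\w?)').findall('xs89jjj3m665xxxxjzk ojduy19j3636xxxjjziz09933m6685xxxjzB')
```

[('8', '5', 'xxxxjzk'), ('0', '85', 'xxxjzB')]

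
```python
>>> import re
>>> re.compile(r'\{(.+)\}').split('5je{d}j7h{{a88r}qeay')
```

['5je', 'd}j7h{{a88r', 'qeay']

`re.split` interleaves the captured-group text with the surrounding fragments.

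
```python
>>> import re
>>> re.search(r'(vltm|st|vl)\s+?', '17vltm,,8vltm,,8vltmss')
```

Here nothing in the string fits, so the call returns None.

None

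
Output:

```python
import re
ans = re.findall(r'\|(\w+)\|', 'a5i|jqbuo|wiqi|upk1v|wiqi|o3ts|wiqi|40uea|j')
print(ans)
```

Scanning left to right: at [3:10] match '|jqbuo|', group 1 = 'jqbuo'; at [14:21] match '|upk1v|', group 1 = 'upk1v'; at [25:31] match '|o3ts|', group 1 = 'o3ts'; at [35:42] match '|40uea|', group 1 = '40uea'.
`findall` collects group 1 from each match (4 total).

['jqbuo', 'upk1v', 'o3ts', '40uea']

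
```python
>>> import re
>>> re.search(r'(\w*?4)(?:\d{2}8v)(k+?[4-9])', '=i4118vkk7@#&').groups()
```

Pattern: zero or more of a word character (lazy), then the literal '4' (captured); then exactly 2 of a digit, then the literal '8v' (non-capturing group); then one or more of a literal 'k' (lazy), then a character in [4-9] (captured).
`re.search` tries every starting position until one works.
The match spans [1:10] → 'i4118vkk7'.
Captured: group 1 = 'i4', group 2 = 'kk7'.

('i4', 'kk7')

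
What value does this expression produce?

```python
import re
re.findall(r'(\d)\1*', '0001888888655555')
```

['0', '1', '8', '6', '5']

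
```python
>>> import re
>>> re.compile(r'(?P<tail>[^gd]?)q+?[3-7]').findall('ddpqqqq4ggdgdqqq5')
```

['p', 'q']

Pattern: optionally any character except [gd] (captured as 'tail'); then one or more of the literal 'q' (lazy), then a character in [3-7].
Because there's exactly one group, `findall` drops the full match and keeps group 1 from each hit.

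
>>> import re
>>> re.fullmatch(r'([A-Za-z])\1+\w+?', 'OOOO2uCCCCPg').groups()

`\1` is not a pattern — it's the concrete string captured by group 1, re-applied verbatim.
`re.fullmatch` requires the pattern to consume the entire string.
The match spans [0:12] → 'OOOO2uCCCCPg'.
Captured: group 1 = 'O'.

('O',)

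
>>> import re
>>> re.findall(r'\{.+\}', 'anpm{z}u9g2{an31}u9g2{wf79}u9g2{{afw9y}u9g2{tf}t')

With no groups in the pattern, `findall` gives back each whole match — 1 here.

['{z}u9g2{an31}u9g2{wf79}u9g2{{afw9y}u9g2{tf}']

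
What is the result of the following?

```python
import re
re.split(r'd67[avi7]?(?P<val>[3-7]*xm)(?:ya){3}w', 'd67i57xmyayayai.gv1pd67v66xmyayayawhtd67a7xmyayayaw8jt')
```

['d67i57xmyayayai.gv1p', '66xm', 'ht', '7xm', '8jt']

The pattern matches the literal 'd67', then optionally one of [avi7]; then zero or more of a character in [3-7], then the literal 'xm' (captured as 'val'); then the literal 'ya' repeated 3 times, then a literal 'w'.
`re.split` interleaves the captured-group text with the surrounding fragments.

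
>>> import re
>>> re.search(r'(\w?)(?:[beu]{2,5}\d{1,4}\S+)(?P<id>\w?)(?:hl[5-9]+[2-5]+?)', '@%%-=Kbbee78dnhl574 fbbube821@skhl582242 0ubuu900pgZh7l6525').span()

The pattern matches optionally a word character (captured); then 2 to 5 of one of [beu], then 1 to 4 of a digit, then one or more of a non-whitespace character (non-capturing group); then optionally a word character (captured as 'id'); then the literal 'hl', then one or more of a character in [5-9], then one or more of a character in [2-5] (lazy) (non-capturing group).
Unlike `match`, `search` isn't anchored — it looks for the pattern anywhere in the string.
The match spans [5:19] → 'Kbbee78dnhl574'.
Captured: group 1 = 'K', group 2 = ''.

(5, 19)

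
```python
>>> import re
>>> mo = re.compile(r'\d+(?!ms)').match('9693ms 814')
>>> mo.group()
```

`(?!…)`/`(?<!…)` only lets a position through if the neighbouring text does NOT match; no characters are consumed.
`re.match` only tries the pattern at the start of the string.
The match spans [0:3] → '969'.

'969'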